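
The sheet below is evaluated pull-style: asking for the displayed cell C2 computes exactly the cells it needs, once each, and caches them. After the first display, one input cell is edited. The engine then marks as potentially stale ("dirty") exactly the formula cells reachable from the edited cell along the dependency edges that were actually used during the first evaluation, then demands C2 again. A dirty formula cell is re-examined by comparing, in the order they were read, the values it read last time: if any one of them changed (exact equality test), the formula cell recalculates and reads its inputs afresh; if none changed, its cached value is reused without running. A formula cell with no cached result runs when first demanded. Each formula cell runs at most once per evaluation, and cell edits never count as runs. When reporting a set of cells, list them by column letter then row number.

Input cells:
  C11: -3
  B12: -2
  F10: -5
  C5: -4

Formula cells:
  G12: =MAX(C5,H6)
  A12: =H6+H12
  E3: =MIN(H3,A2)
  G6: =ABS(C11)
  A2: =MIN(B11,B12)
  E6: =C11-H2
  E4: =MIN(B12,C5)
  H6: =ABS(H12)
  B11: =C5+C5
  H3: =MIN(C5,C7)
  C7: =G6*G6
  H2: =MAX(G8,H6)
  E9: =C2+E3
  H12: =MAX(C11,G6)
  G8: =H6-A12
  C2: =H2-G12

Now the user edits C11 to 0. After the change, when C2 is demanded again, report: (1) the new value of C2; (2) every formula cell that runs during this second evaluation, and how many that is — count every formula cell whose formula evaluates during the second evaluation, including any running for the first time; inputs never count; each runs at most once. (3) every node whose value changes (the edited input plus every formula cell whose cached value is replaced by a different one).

Demanding C2 again yields 0.
8 formula cells run: A12, C2, G6, G8, G12, H2, H6, H12.
The nodes whose values change: A12, C11, G6, G8, G12, H2, H6, H12.

First demand of the output computes:
  G6 = ABS(-3) = 3
  H12 = MAX(-3, 3) = 3
  H6 = ABS(3) = 3
  A12 = 3 + 3 = 6
  G8 = 3 - 6 = -3
  G12 = MAX(-4, 3) = 3
  H2 = MAX(-3, 3) = 3
  C2 = 3 - 3 = 0

After the edit, cleaning proceeds:
  G6: a read changed (C11 -3->0) — executes, giving 0.
  H12: a read changed (C11 -3->0; G6 3->0) — executes, giving 0.
  H6: a read changed (H12 3->0) — executes, giving 0.
  A12: a read changed (H6 3->0; H12 3->0) — executes, giving 0.
  G8: a read changed (H6 3->0; A12 6->0) — executes, giving 0.
  G12: a read changed (H6 3->0) — executes, giving 0.
  H2: a read changed (G8 -3->0; H6 3->0) — executes, giving 0.
  C2: a read changed (H2 3->0; G12 3->0) — executes, giving 0 — identical to its old value.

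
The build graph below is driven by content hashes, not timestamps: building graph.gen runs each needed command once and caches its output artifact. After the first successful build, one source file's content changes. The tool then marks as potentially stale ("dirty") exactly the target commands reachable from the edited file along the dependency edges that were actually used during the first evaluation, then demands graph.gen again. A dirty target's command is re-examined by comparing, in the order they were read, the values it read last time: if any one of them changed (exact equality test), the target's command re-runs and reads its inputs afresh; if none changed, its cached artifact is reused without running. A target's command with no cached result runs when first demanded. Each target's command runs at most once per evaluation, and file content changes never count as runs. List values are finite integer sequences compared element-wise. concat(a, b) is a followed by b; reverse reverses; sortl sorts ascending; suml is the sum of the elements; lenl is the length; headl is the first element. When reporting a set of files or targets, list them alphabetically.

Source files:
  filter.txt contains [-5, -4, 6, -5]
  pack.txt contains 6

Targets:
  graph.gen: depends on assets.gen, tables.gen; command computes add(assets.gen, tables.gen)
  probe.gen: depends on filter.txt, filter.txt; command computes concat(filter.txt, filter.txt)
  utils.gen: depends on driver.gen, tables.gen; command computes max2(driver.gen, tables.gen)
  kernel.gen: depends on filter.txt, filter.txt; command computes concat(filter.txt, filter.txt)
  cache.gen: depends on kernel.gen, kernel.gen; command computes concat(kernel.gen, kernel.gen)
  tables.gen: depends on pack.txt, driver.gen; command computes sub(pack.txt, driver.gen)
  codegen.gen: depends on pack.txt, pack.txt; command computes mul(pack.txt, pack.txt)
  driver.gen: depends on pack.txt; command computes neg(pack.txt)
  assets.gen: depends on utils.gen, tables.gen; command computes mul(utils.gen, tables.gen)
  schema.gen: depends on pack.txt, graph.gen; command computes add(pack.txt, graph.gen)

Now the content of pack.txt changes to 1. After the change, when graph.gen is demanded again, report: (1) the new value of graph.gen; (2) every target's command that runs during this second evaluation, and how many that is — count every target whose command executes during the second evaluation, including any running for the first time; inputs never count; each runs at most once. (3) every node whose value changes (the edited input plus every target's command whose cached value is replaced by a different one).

Initial pass — values computed on the first demand:
  driver.gen = neg(6) = -6
  tables.gen = sub(6, -6) = 12
  utils.gen = max2(-6, 12) = 12
  assets.gen = mul(12, 12) = 144
  graph.gen = add(144, 12) = 156

Second demand — change propagation:
  driver.gen: re-runs because pack.txt 6->1; new result -1.
  tables.gen: re-runs because pack.txt 6->1; driver.gen -6->-1; new result 2.
  utils.gen: re-runs because driver.gen -6->-1; tables.gen 12->2; new result 2.
  assets.gen: re-runs because utils.gen 12->2; tables.gen 12->2; new result 4.
  graph.gen: re-runs because assets.gen 144->4; tables.gen 12->2; new result 6.

graph.gen now evaluates to 6.
Run set: assets.gen, driver.gen, graph.gen, tables.gen, utils.gen (5 run).
Changed values: assets.gen, driver.gen, graph.gen, pack.txt, tables.gen, utils.gen.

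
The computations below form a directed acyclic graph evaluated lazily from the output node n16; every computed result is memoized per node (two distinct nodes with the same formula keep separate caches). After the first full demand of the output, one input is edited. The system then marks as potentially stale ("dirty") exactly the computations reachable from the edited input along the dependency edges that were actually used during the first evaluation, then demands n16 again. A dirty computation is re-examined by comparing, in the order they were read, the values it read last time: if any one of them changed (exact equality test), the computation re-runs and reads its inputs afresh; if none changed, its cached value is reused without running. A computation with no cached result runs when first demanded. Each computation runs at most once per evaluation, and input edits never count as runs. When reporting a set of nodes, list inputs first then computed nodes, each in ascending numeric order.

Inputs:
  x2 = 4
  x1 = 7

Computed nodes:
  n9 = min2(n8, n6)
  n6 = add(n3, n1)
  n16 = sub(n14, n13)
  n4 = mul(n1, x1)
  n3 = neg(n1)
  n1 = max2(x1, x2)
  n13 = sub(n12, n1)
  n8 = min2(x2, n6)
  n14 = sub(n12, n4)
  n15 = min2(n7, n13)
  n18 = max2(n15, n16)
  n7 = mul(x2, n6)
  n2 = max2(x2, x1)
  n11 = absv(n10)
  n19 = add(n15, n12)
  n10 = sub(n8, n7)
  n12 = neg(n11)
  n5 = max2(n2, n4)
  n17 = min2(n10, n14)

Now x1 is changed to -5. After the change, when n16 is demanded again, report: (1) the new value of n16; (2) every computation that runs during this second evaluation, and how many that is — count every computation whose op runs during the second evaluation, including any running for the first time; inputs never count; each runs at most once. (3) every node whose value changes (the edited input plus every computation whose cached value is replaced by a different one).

First demand of the output computes:
  n1 = max2(7, 4) = 7
  n3 = neg(7) = -7
  n4 = mul(7, 7) = 49
  n6 = add(-7, 7) = 0
  n7 = mul(4, 0) = 0
  n8 = min2(4, 0) = 0
  n10 = sub(0, 0) = 0
  n11 = absv(0) = 0
  n12 = neg(0) = 0
  n13 = sub(0, 7) = -7
  n14 = sub(0, 49) = -49
  n16 = sub(-49, -7) = -42

After the edit, cleaning proceeds:
  n1: a read changed (x1 7->-5) — executes, giving 4.
  n3: a read changed (n1 7->4) — executes, giving -4.
  n4: a read changed (n1 7->4; x1 7->-5) — executes, giving -20.
  n6: a read changed (n3 -7->-4; n1 7->4) — executes, giving 0 — identical to its old value.
  n7: dirty, but its reads are unchanged (x2 unchanged, n6 unchanged); cached 0 stands.
  n8: dirty, but its reads are unchanged (x2 unchanged, n6 unchanged); cached 0 stands.
  n10: dirty, but its reads are unchanged (n8 unchanged, n7 unchanged); cached 0 stands.
  n11: dirty, but its reads are unchanged (n10 unchanged); cached 0 stands.
  n12: dirty, but its reads are unchanged (n11 unchanged); cached 0 stands.
  n13: a read changed (n1 7->4) — executes, giving -4.
  n14: a read changed (n4 49->-20) — executes, giving 20.
  n16: a read changed (n14 -49->20; n13 -7->-4) — executes, giving 24.

Note where the cutoff bites: n7 is checked, finds nothing changed, and keeps its cache.

Demanding n16 again yields 24.
7 computations run: n1, n3, n4, n6, n13, n14, n16.
The nodes whose values change: x1, n1, n3, n4, n13, n14, n16.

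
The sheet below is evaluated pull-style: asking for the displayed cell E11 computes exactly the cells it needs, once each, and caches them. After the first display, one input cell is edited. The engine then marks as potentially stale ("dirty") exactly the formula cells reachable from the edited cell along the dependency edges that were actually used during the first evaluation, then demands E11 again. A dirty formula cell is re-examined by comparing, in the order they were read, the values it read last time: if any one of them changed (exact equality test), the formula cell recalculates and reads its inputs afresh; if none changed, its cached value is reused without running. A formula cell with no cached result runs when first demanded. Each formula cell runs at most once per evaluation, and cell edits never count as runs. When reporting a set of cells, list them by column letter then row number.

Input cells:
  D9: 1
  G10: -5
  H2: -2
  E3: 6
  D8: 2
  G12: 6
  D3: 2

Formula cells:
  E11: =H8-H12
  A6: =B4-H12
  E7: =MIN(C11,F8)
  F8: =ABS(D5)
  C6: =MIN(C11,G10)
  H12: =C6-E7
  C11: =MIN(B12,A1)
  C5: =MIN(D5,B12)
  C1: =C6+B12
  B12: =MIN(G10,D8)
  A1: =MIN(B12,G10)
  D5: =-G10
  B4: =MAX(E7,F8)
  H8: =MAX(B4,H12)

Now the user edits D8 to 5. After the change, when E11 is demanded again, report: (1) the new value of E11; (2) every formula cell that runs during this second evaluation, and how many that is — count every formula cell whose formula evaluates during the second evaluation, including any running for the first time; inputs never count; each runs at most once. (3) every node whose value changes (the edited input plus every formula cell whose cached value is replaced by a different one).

First demand of the output computes:
  B12 = MIN(-5, 2) = -5
  A1 = MIN(-5, -5) = -5
  C11 = MIN(-5, -5) = -5
  C6 = MIN(-5, -5) = -5
  D5 = -(-5) = 5
  F8 = ABS(5) = 5
  E7 = MIN(-5, 5) = -5
  B4 = MAX(-5, 5) = 5
  H12 = -5 - -5 = 0
  H8 = MAX(5, 0) = 5
  E11 = 5 - 0 = 5

After the edit, cleaning proceeds:
  B12: a read changed (D8 2->5) — executes, giving -5 — identical to its old value.
  A1: dirty, but its reads are unchanged (B12 unchanged, G10 unchanged); cached -5 stands.
  C11: dirty, but its reads are unchanged (B12 unchanged, A1 unchanged); cached -5 stands.
  C6: dirty, but its reads are unchanged (C11 unchanged, G10 unchanged); cached -5 stands.
  E7: dirty, but its reads are unchanged (C11 unchanged, F8 unchanged); cached -5 stands.
  B4: dirty, but its reads are unchanged (E7 unchanged, F8 unchanged); cached 5 stands.
  H12: dirty, but its reads are unchanged (C6 unchanged, E7 unchanged); cached 0 stands.
  H8: dirty, but its reads are unchanged (B4 unchanged, H12 unchanged); cached 5 stands.
  E11: dirty, but its reads are unchanged (H8 unchanged, H12 unchanged); cached 5 stands.

Note the absorption at B12: it re-runs yet its value is the same, leaving the output's value untouched.

Demanding E11 again yields 5.
1 formula cells run: B12.
The nodes whose values change: D8.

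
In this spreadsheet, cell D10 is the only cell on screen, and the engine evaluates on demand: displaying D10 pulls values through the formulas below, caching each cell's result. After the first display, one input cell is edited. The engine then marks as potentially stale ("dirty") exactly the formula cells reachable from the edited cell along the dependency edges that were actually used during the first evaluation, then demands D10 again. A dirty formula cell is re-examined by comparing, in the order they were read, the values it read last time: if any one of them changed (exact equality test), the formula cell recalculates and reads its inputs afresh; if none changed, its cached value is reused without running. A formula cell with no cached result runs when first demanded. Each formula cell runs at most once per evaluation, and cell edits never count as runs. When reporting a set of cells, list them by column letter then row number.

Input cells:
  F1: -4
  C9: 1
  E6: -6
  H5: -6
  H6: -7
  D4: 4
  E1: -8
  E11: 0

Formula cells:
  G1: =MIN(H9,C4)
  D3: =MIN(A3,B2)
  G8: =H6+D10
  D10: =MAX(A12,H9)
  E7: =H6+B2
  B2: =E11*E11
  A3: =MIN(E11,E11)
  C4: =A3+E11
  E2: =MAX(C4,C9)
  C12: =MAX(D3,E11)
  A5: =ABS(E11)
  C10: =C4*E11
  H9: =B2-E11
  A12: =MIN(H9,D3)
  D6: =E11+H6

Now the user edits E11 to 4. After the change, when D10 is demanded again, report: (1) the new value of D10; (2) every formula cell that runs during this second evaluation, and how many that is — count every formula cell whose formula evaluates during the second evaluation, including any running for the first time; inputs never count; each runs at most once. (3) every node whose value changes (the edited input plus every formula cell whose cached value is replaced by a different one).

Initial pass — values computed on the first demand:
  A3 = MIN(0, 0) = 0
  B2 = 0 * 0 = 0
  D3 = MIN(0, 0) = 0
  H9 = 0 - 0 = 0
  A12 = MIN(0, 0) = 0
  D10 = MAX(0, 0) = 0

Second demand — change propagation:
  A3: re-runs because E11 0->4; E11 0->4; new result 4.
  B2: re-runs because E11 0->4; E11 0->4; new result 16.
  D3: re-runs because A3 0->4; B2 0->16; new result 4.
  H9: re-runs because B2 0->16; E11 0->4; new result 12.
  A12: re-runs because H9 0->12; D3 0->4; new result 4.
  D10: re-runs because A12 0->4; H9 0->12; new result 12.

D10 now evaluates to 12.
Run set: A3, A12, B2, D3, D10, H9 (6 run).
Changed values: A3, A12, B2, D3, D10, E11, H9.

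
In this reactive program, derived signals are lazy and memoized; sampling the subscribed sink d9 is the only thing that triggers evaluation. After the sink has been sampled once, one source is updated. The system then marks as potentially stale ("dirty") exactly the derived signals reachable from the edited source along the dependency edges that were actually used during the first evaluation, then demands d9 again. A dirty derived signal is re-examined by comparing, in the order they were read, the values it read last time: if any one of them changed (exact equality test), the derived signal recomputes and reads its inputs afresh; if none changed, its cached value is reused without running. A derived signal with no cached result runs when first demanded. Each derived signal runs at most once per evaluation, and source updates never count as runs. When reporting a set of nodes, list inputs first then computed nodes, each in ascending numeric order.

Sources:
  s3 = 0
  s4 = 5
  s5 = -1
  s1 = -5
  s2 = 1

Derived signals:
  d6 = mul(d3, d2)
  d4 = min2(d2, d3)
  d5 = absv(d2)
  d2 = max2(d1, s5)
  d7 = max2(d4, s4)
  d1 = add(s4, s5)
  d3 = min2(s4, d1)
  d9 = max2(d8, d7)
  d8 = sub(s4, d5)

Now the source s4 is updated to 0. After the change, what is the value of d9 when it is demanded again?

First demand of the output computes:
  d1 = add(5, -1) = 4
  d2 = max2(4, -1) = 4
  d3 = min2(5, 4) = 4
  d4 = min2(4, 4) = 4
  d5 = absv(4) = 4
  d7 = max2(4, 5) = 5
  d8 = sub(5, 4) = 1
  d9 = max2(1, 5) = 5

After the edit, cleaning proceeds:
  d1: a read changed (s4 5->0) — executes, giving -1.
  d2: a read changed (d1 4->-1) — executes, giving -1.
  d3: a read changed (s4 5->0; d1 4->-1) — executes, giving -1.
  d4: a read changed (d2 4->-1; d3 4->-1) — executes, giving -1.
  d5: a read changed (d2 4->-1) — executes, giving 1.
  d7: a read changed (d4 4->-1; s4 5->0) — executes, giving 0.
  d8: a read changed (s4 5->0; d5 4->1) — executes, giving -1.
  d9: a read changed (d8 1->-1; d7 5->0) — executes, giving 0.

Demanding d9 again yields 0.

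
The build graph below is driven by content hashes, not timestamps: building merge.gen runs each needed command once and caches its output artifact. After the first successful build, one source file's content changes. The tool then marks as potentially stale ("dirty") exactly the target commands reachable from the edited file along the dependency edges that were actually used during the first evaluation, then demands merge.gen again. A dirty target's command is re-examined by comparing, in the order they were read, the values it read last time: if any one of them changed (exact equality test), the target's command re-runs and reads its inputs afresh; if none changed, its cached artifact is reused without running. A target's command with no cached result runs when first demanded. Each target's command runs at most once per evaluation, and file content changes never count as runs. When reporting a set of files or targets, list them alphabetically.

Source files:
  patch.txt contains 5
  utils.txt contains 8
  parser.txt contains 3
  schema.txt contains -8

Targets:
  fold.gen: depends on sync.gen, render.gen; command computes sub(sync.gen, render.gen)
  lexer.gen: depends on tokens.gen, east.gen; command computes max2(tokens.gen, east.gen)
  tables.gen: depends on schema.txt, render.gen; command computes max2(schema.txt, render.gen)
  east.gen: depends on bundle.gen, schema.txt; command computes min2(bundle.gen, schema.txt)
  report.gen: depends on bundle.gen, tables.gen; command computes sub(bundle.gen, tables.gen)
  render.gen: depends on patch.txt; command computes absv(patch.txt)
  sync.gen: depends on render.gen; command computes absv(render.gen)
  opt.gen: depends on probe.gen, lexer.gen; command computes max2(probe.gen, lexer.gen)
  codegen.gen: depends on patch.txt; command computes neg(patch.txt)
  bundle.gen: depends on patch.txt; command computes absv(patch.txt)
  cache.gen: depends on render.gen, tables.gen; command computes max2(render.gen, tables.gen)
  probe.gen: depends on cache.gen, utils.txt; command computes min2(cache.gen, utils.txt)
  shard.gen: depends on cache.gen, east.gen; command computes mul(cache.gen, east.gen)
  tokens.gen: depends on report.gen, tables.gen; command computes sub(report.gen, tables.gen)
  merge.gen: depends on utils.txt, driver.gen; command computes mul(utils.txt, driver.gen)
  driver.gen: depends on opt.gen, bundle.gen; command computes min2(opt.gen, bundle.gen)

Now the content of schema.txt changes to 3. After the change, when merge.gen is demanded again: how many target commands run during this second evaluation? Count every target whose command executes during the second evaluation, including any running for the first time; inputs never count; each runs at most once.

Run set: east.gen, lexer.gen, opt.gen, tables.gen (4 run).
The important point: at cache.gen every value read last time is unchanged, so the dirty flag clears without a run.

Initial pass — values computed on the first demand:
  bundle.gen = absv(5) = 5
  east.gen = min2(5, -8) = -8
  render.gen = absv(5) = 5
  tables.gen = max2(-8, 5) = 5
  cache.gen = max2(5, 5) = 5
  probe.gen = min2(5, 8) = 5
  report.gen = sub(5, 5) = 0
  tokens.gen = sub(0, 5) = -5
  lexer.gen = max2(-5, -8) = -5
  opt.gen = max2(5, -5) = 5
  driver.gen = min2(5, 5) = 5
  merge.gen = mul(8, 5) = 40

Second demand — change propagation:
  east.gen: re-runs because schema.txt -8->3; new result 3.
  tables.gen: re-runs because schema.txt -8->3; new result 5 (unchanged).
  cache.gen: re-examined; everything it read last time is the same (render.gen unchanged, tables.gen unchanged) — cache 5 kept, no run.
  probe.gen: re-examined; everything it read last time is the same (cache.gen unchanged, utils.txt unchanged) — cache 5 kept, no run.
  report.gen: re-examined; everything it read last time is the same (bundle.gen unchanged, tables.gen unchanged) — cache 0 kept, no run.
  tokens.gen: re-examined; everything it read last time is the same (report.gen unchanged, tables.gen unchanged) — cache -5 kept, no run.
  lexer.gen: re-runs because east.gen -8->3; new result 3.
  opt.gen: re-runs because lexer.gen -5->3; new result 5 (unchanged).
  driver.gen: re-examined; everything it read last time is the same (opt.gen unchanged, bundle.gen unchanged) — cache 5 kept, no run.
  merge.gen: re-examined; everything it read last time is the same (utils.txt unchanged, driver.gen unchanged) — cache 40 kept, no run.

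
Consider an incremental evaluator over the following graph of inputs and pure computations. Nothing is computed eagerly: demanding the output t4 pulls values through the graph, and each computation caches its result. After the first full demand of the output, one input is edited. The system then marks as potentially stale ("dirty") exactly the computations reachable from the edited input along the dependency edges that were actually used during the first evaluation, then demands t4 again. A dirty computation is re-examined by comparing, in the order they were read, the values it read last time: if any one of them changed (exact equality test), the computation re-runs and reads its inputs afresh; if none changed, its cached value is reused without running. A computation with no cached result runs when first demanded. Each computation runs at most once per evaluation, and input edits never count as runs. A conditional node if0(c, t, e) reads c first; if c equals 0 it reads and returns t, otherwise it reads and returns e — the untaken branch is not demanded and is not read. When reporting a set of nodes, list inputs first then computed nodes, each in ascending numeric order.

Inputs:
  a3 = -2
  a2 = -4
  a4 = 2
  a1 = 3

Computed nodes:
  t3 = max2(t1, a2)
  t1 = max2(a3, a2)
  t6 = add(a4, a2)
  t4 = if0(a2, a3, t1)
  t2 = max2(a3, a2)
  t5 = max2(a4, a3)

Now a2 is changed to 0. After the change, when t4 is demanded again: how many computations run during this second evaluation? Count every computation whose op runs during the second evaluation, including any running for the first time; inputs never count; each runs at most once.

Initial pass — values computed on the first demand:
  t1 = max2(-2, -4) = -2
  t4 = if0(a2=-4 -> else branch t1) = -2

Second demand — change propagation:
  t1: dirty yet unreached — the second evaluation never asks for it.
  t4: re-runs because a2 -4->0; new result -2 (unchanged).

The important point: the flipped condition redirects demand; t1 is left stale, never re-checked.

Run set: t4 (1 run).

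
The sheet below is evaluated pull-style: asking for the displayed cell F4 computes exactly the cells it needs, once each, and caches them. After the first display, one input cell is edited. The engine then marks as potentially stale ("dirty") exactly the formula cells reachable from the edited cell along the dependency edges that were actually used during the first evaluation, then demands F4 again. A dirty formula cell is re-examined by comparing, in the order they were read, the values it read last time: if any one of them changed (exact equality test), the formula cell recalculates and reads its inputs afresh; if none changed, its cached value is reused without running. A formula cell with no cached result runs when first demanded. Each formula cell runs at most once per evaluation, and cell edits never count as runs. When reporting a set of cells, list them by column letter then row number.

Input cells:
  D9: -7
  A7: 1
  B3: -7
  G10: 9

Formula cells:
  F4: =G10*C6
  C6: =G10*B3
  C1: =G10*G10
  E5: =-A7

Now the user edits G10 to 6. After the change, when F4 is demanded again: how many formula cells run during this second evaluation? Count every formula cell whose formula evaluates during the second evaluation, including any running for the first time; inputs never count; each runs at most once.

2 formula cells run: C6, F4.

First demand of the output computes:
  C6 = 9 * -7 = -63
  F4 = 9 * -63 = -567

After the edit, cleaning proceeds:
  C6: a read changed (G10 9->6) — executes, giving -42.
  F4: a read changed (G10 9->6; C6 -63->-42) — executes, giving -252.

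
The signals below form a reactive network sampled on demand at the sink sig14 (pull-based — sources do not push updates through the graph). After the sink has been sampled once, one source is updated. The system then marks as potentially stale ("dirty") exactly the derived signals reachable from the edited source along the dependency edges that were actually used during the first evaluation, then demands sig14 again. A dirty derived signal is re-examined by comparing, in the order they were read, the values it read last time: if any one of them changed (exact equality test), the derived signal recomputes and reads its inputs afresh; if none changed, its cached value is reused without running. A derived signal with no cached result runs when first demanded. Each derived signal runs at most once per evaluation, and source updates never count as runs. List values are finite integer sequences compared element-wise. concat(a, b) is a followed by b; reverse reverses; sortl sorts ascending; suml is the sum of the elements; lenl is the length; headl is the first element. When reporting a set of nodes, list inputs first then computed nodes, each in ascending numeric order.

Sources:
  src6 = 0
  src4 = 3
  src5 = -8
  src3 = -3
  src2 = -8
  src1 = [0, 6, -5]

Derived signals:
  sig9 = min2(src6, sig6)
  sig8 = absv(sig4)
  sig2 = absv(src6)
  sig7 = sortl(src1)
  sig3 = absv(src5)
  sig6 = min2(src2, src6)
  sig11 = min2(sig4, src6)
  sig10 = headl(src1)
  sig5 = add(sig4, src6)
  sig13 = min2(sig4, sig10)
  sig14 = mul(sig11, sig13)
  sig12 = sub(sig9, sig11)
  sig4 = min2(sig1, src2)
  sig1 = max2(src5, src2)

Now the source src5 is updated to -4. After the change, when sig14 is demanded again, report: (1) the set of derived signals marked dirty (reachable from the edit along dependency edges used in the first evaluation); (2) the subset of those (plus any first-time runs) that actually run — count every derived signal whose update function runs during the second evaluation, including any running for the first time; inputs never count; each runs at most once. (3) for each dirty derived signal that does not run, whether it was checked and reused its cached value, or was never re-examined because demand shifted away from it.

Initial pass — values computed on the first demand:
  sig1 = max2(-8, -8) = -8
  sig4 = min2(-8, -8) = -8
  sig10 = headl([0, 6, -5]) = 0
  sig11 = min2(-8, 0) = -8
  sig13 = min2(-8, 0) = -8
  sig14 = mul(-8, -8) = 64

Second demand — change propagation:
  sig1: re-runs because src5 -8->-4; new result -4.
  sig4: re-runs because sig1 -8->-4; new result -8 (unchanged).
  sig11: re-examined; everything it read last time is the same (sig4 unchanged, src6 unchanged) — cache -8 kept, no run.
  sig13: re-examined; everything it read last time is the same (sig4 unchanged, sig10 unchanged) — cache -8 kept, no run.
  sig14: re-examined; everything it read last time is the same (sig11 unchanged, sig13 unchanged) — cache 64 kept, no run.

The important point: sig4 recomputes to an identical value, and the output ends up unchanged.

Dirty set: sig1, sig4, sig11, sig13, sig14.
Run set: sig1, sig4 (2 run).
Re-examined without running (cache reused): sig11, sig13, sig14.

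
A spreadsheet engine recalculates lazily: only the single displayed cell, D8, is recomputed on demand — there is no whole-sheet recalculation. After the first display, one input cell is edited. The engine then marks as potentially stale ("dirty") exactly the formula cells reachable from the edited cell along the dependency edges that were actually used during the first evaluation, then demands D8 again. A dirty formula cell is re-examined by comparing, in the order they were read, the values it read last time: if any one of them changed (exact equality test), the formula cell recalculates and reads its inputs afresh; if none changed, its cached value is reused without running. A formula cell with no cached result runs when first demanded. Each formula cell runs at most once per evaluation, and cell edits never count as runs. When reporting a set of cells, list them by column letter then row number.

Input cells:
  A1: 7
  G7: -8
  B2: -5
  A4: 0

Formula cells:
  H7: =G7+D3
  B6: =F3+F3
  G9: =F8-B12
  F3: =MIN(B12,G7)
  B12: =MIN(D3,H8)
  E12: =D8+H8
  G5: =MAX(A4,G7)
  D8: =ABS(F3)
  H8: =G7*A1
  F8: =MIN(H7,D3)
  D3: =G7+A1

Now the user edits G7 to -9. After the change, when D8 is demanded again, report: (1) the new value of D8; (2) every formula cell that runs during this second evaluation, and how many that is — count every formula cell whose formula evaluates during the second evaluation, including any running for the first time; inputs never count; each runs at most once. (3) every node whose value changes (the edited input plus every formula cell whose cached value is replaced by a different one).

New value of D8: 63.
Formula cells that run: B12, D3, D8, F3, H8 — 5 in total.
Values that change: B12, D3, D8, F3, G7, H8.

First evaluation (everything demanded from the output):
  D3 = -8 + 7 = -1
  H8 = -8 * 7 = -56
  B12 = MIN(-1, -56) = -56
  F3 = MIN(-56, -8) = -56
  D8 = ABS(-56) = 56

Propagation after the edit:
  D3: runs — G7 -8->-9; result -2.
  H8: runs — G7 -8->-9; result -63.
  B12: runs — D3 -1->-2; H8 -56->-63; result -63.
  F3: runs — B12 -56->-63; G7 -8->-9; result -63.
  D8: runs — F3 -56->-63; result 63.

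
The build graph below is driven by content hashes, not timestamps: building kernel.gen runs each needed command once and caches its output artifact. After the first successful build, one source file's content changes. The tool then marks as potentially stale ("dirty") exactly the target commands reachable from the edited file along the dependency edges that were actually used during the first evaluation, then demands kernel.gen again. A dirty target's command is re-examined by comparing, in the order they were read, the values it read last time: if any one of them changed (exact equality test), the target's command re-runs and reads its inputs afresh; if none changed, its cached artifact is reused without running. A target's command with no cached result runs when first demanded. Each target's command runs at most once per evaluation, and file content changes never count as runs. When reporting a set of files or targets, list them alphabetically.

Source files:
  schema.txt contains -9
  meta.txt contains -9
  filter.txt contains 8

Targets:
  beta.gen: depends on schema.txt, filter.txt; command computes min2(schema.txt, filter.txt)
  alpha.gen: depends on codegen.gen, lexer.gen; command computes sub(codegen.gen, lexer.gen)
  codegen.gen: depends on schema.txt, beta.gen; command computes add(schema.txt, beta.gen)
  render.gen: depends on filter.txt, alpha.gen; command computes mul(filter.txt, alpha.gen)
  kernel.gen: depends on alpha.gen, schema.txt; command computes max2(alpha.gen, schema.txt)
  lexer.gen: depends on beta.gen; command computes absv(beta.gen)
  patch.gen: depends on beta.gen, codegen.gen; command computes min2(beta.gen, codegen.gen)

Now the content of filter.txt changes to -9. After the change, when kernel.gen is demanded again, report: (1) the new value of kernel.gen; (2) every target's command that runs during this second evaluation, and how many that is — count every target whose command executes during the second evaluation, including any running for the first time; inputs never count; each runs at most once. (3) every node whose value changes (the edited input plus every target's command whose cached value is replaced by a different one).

kernel.gen now evaluates to -9.
Run set: beta.gen (1 run).
Changed values: filter.txt.
The important point: beta.gen recomputes to an identical value, and the output ends up unchanged.

Initial pass — values computed on the first demand:
  beta.gen = min2(-9, 8) = -9
  codegen.gen = add(-9, -9) = -18
  lexer.gen = absv(-9) = 9
  alpha.gen = sub(-18, 9) = -27
  kernel.gen = max2(-27, -9) = -9

Second demand — change propagation:
  beta.gen: re-runs because filter.txt 8->-9; new result -9 (unchanged).
  codegen.gen: re-examined; everything it read last time is the same (schema.txt unchanged, beta.gen unchanged) — cache -18 kept, no run.
  lexer.gen: re-examined; everything it read last time is the same (beta.gen unchanged) — cache 9 kept, no run.
  alpha.gen: re-examined; everything it read last time is the same (codegen.gen unchanged, lexer.gen unchanged) — cache -27 kept, no run.
  kernel.gen: re-examined; everything it read last time is the same (alpha.gen unchanged, schema.txt unchanged) — cache -9 kept, no run.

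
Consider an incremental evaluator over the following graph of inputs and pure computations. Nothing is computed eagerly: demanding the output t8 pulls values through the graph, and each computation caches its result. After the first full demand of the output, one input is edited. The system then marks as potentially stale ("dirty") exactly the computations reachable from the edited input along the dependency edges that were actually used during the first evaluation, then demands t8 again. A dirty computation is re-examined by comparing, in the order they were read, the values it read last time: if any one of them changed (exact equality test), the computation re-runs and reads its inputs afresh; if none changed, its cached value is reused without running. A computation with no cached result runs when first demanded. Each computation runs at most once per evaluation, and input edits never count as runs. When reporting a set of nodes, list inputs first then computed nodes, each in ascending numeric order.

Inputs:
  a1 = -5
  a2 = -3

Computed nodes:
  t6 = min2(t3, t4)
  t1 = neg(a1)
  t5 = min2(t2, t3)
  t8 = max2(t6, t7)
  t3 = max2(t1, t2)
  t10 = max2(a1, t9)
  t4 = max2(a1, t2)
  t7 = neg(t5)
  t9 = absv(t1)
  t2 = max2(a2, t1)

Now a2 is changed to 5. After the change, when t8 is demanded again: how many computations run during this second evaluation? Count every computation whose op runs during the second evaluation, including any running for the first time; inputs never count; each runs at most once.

Initial pass — values computed on the first demand:
  t1 = neg(-5) = 5
  t2 = max2(-3, 5) = 5
  t3 = max2(5, 5) = 5
  t4 = max2(-5, 5) = 5
  t5 = min2(5, 5) = 5
  t6 = min2(5, 5) = 5
  t7 = neg(5) = -5
  t8 = max2(5, -5) = 5

Second demand — change propagation:
  t2: re-runs because a2 -3->5; new result 5 (unchanged).
  t3: re-examined; everything it read last time is the same (t1 unchanged, t2 unchanged) — cache 5 kept, no run.
  t4: re-examined; everything it read last time is the same (a1 unchanged, t2 unchanged) — cache 5 kept, no run.
  t5: re-examined; everything it read last time is the same (t2 unchanged, t3 unchanged) — cache 5 kept, no run.
  t6: re-examined; everything it read last time is the same (t3 unchanged, t4 unchanged) — cache 5 kept, no run.
  t7: re-examined; everything it read last time is the same (t5 unchanged) — cache -5 kept, no run.
  t8: re-examined; everything it read last time is the same (t6 unchanged, t7 unchanged) — cache 5 kept, no run.

The important point: t2 recomputes to an identical value, and the output ends up unchanged.

Run set: t2 (1 run).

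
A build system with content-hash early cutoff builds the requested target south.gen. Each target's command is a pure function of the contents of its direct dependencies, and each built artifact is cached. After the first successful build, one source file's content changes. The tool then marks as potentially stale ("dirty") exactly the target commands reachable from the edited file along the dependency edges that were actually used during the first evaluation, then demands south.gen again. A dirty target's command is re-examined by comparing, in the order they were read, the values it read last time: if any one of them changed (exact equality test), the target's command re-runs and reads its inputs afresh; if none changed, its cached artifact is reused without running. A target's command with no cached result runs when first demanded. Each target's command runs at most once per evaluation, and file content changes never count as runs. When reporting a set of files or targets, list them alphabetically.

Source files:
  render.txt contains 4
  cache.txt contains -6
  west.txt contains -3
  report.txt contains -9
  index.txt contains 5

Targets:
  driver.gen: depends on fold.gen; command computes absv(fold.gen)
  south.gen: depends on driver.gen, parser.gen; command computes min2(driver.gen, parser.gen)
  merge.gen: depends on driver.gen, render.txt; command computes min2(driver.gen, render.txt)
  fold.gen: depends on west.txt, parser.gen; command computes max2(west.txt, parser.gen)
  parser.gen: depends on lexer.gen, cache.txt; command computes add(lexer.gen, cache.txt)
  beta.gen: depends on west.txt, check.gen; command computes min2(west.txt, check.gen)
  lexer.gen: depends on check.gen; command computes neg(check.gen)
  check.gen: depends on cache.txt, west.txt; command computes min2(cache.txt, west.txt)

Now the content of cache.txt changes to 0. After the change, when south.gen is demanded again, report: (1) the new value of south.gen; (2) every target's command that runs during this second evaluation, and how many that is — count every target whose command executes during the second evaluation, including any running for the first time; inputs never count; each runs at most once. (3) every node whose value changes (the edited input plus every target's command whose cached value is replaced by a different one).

First evaluation (everything demanded from the output):
  check.gen = min2(-6, -3) = -6
  lexer.gen = neg(-6) = 6
  parser.gen = add(6, -6) = 0
  fold.gen = max2(-3, 0) = 0
  driver.gen = absv(0) = 0
  south.gen = min2(0, 0) = 0

Propagation after the edit:
  check.gen: runs — cache.txt -6->0; result -3.
  lexer.gen: runs — check.gen -6->-3; result 3.
  parser.gen: runs — lexer.gen 6->3; cache.txt -6->0; result 3.
  fold.gen: runs — parser.gen 0->3; result 3.
  driver.gen: runs — fold.gen 0->3; result 3.
  south.gen: runs — driver.gen 0->3; parser.gen 0->3; result 3.

New value of south.gen: 3.
Target commands that run: check.gen, driver.gen, fold.gen, lexer.gen, parser.gen, south.gen — 6 in total.
Values that change: cache.txt, check.gen, driver.gen, fold.gen, lexer.gen, parser.gen, south.gen.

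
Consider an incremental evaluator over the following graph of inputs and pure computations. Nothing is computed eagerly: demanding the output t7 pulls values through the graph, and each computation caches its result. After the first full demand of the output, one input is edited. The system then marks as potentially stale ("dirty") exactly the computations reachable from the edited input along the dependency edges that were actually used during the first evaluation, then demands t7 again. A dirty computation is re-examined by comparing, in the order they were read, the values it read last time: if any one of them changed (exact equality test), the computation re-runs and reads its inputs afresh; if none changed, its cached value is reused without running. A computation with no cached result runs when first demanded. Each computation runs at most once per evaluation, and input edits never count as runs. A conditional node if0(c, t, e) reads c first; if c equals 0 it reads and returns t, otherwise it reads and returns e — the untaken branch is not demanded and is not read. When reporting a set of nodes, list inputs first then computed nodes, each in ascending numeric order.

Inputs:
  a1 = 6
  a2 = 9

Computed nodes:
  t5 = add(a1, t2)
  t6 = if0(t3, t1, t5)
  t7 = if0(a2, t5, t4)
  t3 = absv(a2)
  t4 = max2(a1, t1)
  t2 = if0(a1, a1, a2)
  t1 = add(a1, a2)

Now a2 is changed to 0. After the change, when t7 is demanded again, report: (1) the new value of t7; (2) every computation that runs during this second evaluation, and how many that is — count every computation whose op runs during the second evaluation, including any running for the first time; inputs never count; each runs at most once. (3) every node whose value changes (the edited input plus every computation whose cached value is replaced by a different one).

Initial pass — values computed on the first demand:
  t1 = add(6, 9) = 15
  t4 = max2(6, 15) = 15
  t7 = if0(a2=9 -> else branch t4) = 15

Second demand — change propagation:
  t1: dirty yet unreached — the second evaluation never asks for it.
  t2: newly demanded (no cache) — executes and yields 0.
  t4: dirty yet unreached — the second evaluation never asks for it.
  t5: newly demanded (no cache) — executes and yields 6.
  t7: re-runs because a2 9->0; new result 6.

The important point: the flipped condition redirects demand; t1, t4 are left stale, never re-checked.

t7 now evaluates to 6.
Run set: t2, t5, t7 (3 run).
Changed values: a2, t7.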